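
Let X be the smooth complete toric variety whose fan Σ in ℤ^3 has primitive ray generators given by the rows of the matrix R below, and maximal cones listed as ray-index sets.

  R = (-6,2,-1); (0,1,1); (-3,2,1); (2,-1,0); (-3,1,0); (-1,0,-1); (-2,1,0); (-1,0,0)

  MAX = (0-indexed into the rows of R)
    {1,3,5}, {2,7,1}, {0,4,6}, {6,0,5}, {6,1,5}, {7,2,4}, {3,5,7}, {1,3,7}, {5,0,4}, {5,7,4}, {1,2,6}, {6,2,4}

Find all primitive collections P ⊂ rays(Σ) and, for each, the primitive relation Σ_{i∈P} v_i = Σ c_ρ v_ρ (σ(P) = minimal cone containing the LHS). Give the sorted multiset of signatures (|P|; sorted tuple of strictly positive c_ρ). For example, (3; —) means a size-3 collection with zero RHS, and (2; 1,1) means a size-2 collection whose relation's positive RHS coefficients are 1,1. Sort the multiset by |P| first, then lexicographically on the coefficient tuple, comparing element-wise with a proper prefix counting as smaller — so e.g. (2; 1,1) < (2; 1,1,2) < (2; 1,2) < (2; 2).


The 12 primitive collections of Σ (r=8, n=3):

  {3,6}:  v_{3} + v_{6} = 0 — sig = (2; —)
  {1,4}:  v_{1} + v_{4} = v_{2} — sig = (2; 1)
  {3,4}:  v_{3} + v_{4} = v_{7} — sig = (2; 1)
  {6,7}:  v_{6} + v_{7} = v_{4} — sig = (2; 1)
  {0,3}:  v_{0} + v_{3} = v_{4} + v_{5} — sig = (2; 1,1)
  {2,3}:  v_{2} + v_{3} = v_{1} + v_{7} — sig = (2; 1,1)
  {0,7}:  v_{0} + v_{7} = 2·v_{4} + v_{5} — sig = (2; 1,2)
  {0,2}:  v_{0} + v_{2} = v_{4} + 3·v_{6} — sig = (2; 1,3)
  {2,5}:  v_{2} + v_{5} = 2·v_{6} — sig = (2; 2)
  {0,1}:  v_{0} + v_{1} = 3·v_{6} — sig = (2; 3)
  {1,5,7}:  v_{1} + v_{5} + v_{7} = v_{6} — sig = (3; 1)
  {4,5,6}:  v_{4} + v_{5} + v_{6} = v_{0} — sig = (3; 1)

Signatures (|P|; sorted positive RHS coefficients), sorted:
    (2; —)
    (2; 1)
    (2; 1)
    (2; 1)
    (2; 1,1)
    (2; 1,1)
    (2; 1,2)
    (2; 1,3)
    (2; 2)
    (2; 3)
    (3; 1)
    (3; 1)


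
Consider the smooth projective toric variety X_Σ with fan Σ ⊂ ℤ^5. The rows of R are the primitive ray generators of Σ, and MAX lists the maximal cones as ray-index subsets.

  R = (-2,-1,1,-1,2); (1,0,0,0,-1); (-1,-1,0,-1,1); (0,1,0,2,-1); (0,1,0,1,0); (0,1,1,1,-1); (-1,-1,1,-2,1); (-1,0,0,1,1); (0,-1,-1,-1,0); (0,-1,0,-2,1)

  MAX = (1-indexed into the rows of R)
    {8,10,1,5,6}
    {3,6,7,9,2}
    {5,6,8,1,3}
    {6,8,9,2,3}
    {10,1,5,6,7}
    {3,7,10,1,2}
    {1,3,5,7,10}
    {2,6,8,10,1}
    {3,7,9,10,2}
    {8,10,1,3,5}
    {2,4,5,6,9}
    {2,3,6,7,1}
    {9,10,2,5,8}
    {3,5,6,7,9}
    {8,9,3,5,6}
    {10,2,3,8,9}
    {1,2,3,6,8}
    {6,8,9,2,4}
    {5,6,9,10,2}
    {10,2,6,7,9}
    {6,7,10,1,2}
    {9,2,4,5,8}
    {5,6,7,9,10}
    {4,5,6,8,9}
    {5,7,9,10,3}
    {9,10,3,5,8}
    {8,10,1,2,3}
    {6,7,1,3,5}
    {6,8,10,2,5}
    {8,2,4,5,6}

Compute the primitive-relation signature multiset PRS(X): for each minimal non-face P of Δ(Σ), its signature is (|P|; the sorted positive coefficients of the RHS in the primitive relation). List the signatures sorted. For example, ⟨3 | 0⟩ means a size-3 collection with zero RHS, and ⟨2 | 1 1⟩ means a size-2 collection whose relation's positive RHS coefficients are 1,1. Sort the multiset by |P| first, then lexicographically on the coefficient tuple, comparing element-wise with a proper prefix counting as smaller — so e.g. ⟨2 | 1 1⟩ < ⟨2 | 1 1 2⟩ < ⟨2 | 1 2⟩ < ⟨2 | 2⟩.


12 collections generate NE(X_Σ); each relation:

  P = {4,10}:  v_{4} + v_{10} = 0  ⇒ sig = ⟨2 | 0⟩
  P = {7,8}:  v_{7} + v_{8} = v_{1}  ⇒ sig = ⟨2 | 1⟩
  P = {4,7}:  v_{4} + v_{7} = v_{3} + v_{6}  ⇒ sig = ⟨2 | 1 1⟩
  P = {1,4}:  v_{1} + v_{4} = v_{3} + v_{6} + v_{8}  ⇒ sig = ⟨2 | 1 1 1⟩
  P = {3,4}:  v_{3} + v_{4} = v_{6} + v_{8} + v_{9}  ⇒ sig = ⟨2 | 1 1 1⟩
  P = {1,9}:  v_{1} + v_{9} = 2·v_{3}  ⇒ sig = ⟨2 | 2⟩
  P = {2,3,5}:  v_{2} + v_{3} + v_{5} = 0  ⇒ sig = ⟨3 | 0⟩
  P = {3,6,10}:  v_{3} + v_{6} + v_{10} = v_{7}  ⇒ sig = ⟨3 | 1⟩
  P = {2,5,7}:  v_{2} + v_{5} + v_{7} = v_{6} + v_{10}  ⇒ sig = ⟨3 | 1 1⟩
  P = {1,2,5}:  v_{1} + v_{2} + v_{5} = v_{6} + v_{8} + v_{10}  ⇒ sig = ⟨3 | 1 1 1⟩
  P = {6,8,9,10}:  v_{6} + v_{8} + v_{9} + v_{10} = v_{3}  ⇒ sig = ⟨4 | 1⟩
  P = {2,5,6,8,9}:  v_{2} + v_{5} + v_{6} + v_{8} + v_{9} = v_{4}  ⇒ sig = ⟨5 | 1⟩

Hence PRS(X_Σ) =
{ ⟨2 | 0⟩,  ⟨2 | 1⟩,  ⟨2 | 1 1⟩,  ⟨2 | 1 1 1⟩ ×2,  ⟨2 | 2⟩,  ⟨3 | 0⟩,  ⟨3 | 1⟩,  ⟨3 | 1 1⟩,  ⟨3 | 1 1 1⟩,  ⟨4 | 1⟩,  ⟨5 | 1⟩ }


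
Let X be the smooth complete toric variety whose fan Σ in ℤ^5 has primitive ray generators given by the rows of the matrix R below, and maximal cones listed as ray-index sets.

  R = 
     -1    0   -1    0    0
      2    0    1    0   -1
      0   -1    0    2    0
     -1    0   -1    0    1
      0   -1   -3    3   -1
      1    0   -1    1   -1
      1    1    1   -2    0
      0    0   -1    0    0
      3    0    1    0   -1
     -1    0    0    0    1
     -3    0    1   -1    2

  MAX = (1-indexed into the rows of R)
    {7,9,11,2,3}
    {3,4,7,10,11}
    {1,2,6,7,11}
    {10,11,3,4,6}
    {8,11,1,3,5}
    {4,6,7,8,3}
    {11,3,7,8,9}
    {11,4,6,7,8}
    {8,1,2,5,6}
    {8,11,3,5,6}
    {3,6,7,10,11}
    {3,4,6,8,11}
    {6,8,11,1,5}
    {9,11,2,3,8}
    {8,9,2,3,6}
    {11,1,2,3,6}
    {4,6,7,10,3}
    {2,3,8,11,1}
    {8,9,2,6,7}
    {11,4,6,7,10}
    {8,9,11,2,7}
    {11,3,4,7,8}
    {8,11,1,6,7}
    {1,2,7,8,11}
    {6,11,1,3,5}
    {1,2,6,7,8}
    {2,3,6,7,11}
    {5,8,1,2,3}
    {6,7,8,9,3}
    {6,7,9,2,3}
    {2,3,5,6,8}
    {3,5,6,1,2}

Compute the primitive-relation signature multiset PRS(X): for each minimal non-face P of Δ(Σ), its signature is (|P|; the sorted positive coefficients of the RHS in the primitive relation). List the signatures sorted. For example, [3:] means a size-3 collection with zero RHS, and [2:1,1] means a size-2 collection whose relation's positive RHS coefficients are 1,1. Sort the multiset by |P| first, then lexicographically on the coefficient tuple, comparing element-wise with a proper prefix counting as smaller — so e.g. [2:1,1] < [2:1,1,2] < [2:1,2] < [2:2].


20 minimal non-faces of Δ(Σ) (on 11 rays):

  • {8,10}:  v_{8} + v_{10} = v_{4}  so sig = [2:1]
  • {1,9}:  v_{1} + v_{9} = v_{2} + v_{8}  so sig = [2:1,1]
  • {2,10}:  v_{2} + v_{10} = v_{3} + v_{7}  so sig = [2:1,1]
  • {5,7}:  v_{5} + v_{7} = v_{6} + v_{8}  so sig = [2:1,1]
  • {1,10}:  v_{1} + v_{10} = v_{6} + v_{8} + v_{11}  so sig = [2:1,1,1]
  • {2,4}:  v_{2} + v_{4} = v_{3} + v_{7} + v_{8}  so sig = [2:1,1,1]
  • {5,9}:  v_{5} + v_{9} = v_{2} + v_{3} + v_{6} + 2·v_{8}  so sig = [2:1,1,1,2]
  • {1,4}:  v_{1} + v_{4} = v_{6} + 2·v_{8} + v_{11}  so sig = [2:1,1,2]
  • {5,10}:  v_{5} + v_{10} = v_{3} + 2·v_{6} + 2·v_{8} + v_{11}  so sig = [2:1,1,2,2]
  • {4,5}:  v_{4} + v_{5} = v_{3} + 2·v_{6} + 3·v_{8} + v_{11}  so sig = [2:1,1,2,3]
  • {9,10}:  v_{9} + v_{10} = 2·v_{3} + 2·v_{7} + v_{8}  so sig = [2:1,2,2]
  • {4,9}:  v_{4} + v_{9} = 2·v_{3} + 2·v_{7} + 2·v_{8}  so sig = [2:2,2,2]
  • {1,3,7}:  v_{1} + v_{3} + v_{7} = 0  so sig = [3:]
  • {2,5,11}:  v_{2} + v_{5} + v_{11} = v_{1} + v_{3}  so sig = [3:1,1]
  • {6,9,11}:  v_{6} + v_{9} + v_{11} = v_{3} + v_{7}  so sig = [3:1,1]
  • {2,6,8,11}:  v_{2} + v_{6} + v_{8} + v_{11} = 0  so sig = [4:]
  • {1,3,6,8}:  v_{1} + v_{3} + v_{6} + v_{8} = v_{5}  so sig = [4:1]
  • {2,3,7,8}:  v_{2} + v_{3} + v_{7} + v_{8} = v_{9}  so sig = [4:1]
  • {3,6,7,8,11}:  v_{3} + v_{6} + v_{7} + v_{8} + v_{11} = v_{10}  so sig = [5:1]
  • {3,4,6,7,11}:  v_{3} + v_{4} + v_{6} + v_{7} + v_{11} = 2·v_{10}  so sig = [5:2]

Signatures (|P|; sorted positive RHS coefficients), sorted:
{ [2:1],  [2:1,1] ×3,  [2:1,1,1] ×2,  [2:1,1,1,2],  [2:1,1,2],  [2:1,1,2,2],  [2:1,1,2,3],  [2:1,2,2],  [2:2,2,2],  [3:],  [3:1,1] ×2,  [4:],  [4:1] ×2,  [5:1],  [5:2] }


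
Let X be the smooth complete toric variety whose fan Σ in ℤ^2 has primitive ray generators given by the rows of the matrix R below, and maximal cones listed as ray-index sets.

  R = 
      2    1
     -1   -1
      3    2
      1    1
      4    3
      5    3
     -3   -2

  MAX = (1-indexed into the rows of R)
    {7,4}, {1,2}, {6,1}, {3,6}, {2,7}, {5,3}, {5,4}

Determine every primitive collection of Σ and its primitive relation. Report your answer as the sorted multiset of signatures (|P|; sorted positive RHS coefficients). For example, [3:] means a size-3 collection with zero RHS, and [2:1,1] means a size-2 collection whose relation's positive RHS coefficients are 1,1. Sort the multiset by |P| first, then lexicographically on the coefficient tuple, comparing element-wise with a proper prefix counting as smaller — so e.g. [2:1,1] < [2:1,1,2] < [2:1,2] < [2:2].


Δ(Σ) — 7 vertices, 14 min non-faces:

  P={2,4}:  v_{2} + v_{4} = 0  ⟹  sig = [2:]
  P={3,7}:  v_{3} + v_{7} = 0  ⟹  sig = [2:]
  P={1,3}:  v_{1} + v_{3} = v_{6}  ⟹  sig = [2:1]
  P={1,4}:  v_{1} + v_{4} = v_{3}  ⟹  sig = [2:1]
  P={1,7}:  v_{1} + v_{7} = v_{2}  ⟹  sig = [2:1]
  P={2,3}:  v_{2} + v_{3} = v_{1}  ⟹  sig = [2:1]
  P={2,5}:  v_{2} + v_{5} = v_{3}  ⟹  sig = [2:1]
  P={3,4}:  v_{3} + v_{4} = v_{5}  ⟹  sig = [2:1]
  P={5,7}:  v_{5} + v_{7} = v_{4}  ⟹  sig = [2:1]
  P={6,7}:  v_{6} + v_{7} = v_{1}  ⟹  sig = [2:1]
  P={1,5}:  v_{1} + v_{5} = 2·v_{3}  ⟹  sig = [2:2]
  P={2,6}:  v_{2} + v_{6} = 2·v_{1}  ⟹  sig = [2:2]
  P={4,6}:  v_{4} + v_{6} = 2·v_{3}  ⟹  sig = [2:2]
  P={5,6}:  v_{5} + v_{6} = 3·v_{3}  ⟹  sig = [2:3]

so the primitive-relation signature multiset is
{ [2:] ×2,  [2:1] ×8,  [2:2] ×3,  [2:3] }


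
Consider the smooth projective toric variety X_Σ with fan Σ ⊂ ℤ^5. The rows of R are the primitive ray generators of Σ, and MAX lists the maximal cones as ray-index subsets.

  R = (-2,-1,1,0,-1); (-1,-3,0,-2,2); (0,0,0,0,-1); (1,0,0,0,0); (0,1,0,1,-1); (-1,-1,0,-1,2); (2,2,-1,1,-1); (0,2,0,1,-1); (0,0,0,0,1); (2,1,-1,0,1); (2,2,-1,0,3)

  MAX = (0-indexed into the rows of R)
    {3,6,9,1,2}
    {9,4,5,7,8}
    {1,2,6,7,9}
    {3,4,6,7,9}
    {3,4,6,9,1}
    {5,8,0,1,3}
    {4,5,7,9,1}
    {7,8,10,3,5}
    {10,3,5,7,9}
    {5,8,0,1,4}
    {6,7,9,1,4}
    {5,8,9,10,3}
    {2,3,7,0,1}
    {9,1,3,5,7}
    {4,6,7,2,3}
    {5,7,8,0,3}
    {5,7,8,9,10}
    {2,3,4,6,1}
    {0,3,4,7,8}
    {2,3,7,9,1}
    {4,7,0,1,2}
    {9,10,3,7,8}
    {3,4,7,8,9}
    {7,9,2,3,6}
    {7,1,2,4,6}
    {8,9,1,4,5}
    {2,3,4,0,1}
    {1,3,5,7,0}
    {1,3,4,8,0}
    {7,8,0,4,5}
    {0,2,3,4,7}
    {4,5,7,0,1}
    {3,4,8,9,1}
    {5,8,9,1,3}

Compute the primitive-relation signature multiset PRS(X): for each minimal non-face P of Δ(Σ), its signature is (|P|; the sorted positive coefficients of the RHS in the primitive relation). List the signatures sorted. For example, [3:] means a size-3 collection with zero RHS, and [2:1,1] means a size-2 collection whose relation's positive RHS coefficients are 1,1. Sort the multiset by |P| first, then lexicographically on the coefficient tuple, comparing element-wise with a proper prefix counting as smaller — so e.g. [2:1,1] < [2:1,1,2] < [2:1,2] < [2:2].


Minimal non-faces — 17 found among 11 rays, 34 max cones:

  • {0,9}:  v_{0} + v_{9} = 0  ⇒ sig = [2:]
  • {2,8}:  v_{2} + v_{8} = 0  ⇒ sig = [2:]
  • {0,6}:  v_{0} + v_{6} = v_{2} + v_{4}  ⇒ sig = [2:1,1]
  • {2,5}:  v_{2} + v_{5} = v_{1} + v_{7}  ⇒ sig = [2:1,1]
  • {6,8}:  v_{6} + v_{8} = v_{4} + v_{9}  ⇒ sig = [2:1,1]
  • {0,10}:  v_{0} + v_{10} = v_{3} + v_{5} + v_{7} + v_{8}  ⇒ sig = [2:1,1,1,1]
  • {2,10}:  v_{2} + v_{10} = v_{3} + v_{5} + v_{7} + v_{9}  ⇒ sig = [2:1,1,1,1]
  • {5,6}:  v_{5} + v_{6} = v_{1} + v_{4} + v_{7} + v_{9}  ⇒ sig = [2:1,1,1,1]
  • {1,10}:  v_{1} + v_{10} = v_{3} + 2·v_{5} + v_{9}  ⇒ sig = [2:1,1,2]
  • {4,10}:  v_{4} + v_{10} = v_{7} + 2·v_{8} + v_{9}  ⇒ sig = [2:1,1,2]
  • {6,10}:  v_{6} + v_{10} = v_{7} + v_{8} + 2·v_{9}  ⇒ sig = [2:1,1,2]
  • {1,7,8}:  v_{1} + v_{7} + v_{8} = v_{5}  ⇒ sig = [3:1]
  • {2,4,9}:  v_{2} + v_{4} + v_{9} = v_{6}  ⇒ sig = [3:1]
  • {3,4,5}:  v_{3} + v_{4} + v_{5} = v_{8}  ⇒ sig = [3:1]
  • {1,3,4,7}:  v_{1} + v_{3} + v_{4} + v_{7} = 0  ⇒ sig = [4:]
  • {1,3,6,7}:  v_{1} + v_{3} + v_{6} + v_{7} = v_{2} + v_{9}  ⇒ sig = [4:1,1]
  • {3,5,7,8,9}:  v_{3} + v_{5} + v_{7} + v_{8} + v_{9} = v_{10}  ⇒ sig = [5:1]

Signatures (|P|; sorted positive RHS coefficients), sorted:
[[2:], [2:], [2:1,1], [2:1,1], [2:1,1], [2:1,1,1,1], [2:1,1,1,1], [2:1,1,1,1], [2:1,1,2], [2:1,1,2], [2:1,1,2], [3:1], [3:1], [3:1], [4:], [4:1,1], [5:1]]


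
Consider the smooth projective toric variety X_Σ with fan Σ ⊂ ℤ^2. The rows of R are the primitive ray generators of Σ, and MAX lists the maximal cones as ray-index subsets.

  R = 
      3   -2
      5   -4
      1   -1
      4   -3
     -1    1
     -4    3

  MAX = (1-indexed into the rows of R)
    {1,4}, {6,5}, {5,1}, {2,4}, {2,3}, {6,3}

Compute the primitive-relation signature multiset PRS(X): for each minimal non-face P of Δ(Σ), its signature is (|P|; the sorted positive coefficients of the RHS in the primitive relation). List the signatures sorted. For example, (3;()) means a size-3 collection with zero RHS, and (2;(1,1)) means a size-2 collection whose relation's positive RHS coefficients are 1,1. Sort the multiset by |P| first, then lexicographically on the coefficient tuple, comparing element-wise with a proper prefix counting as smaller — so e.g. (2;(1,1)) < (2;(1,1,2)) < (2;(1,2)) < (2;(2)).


Δ(Σ) — 6 vertices, 9 min non-faces:

  P={3,5}:  v_{3} + v_{5} = 0  ⇒ sig = (2;())
  P={4,6}:  v_{4} + v_{6} = 0  ⇒ sig = (2;())
  P={1,3}:  v_{1} + v_{3} = v_{4}  ⇒ sig = (2;(1))
  P={1,6}:  v_{1} + v_{6} = v_{5}  ⇒ sig = (2;(1))
  P={2,5}:  v_{2} + v_{5} = v_{4}  ⇒ sig = (2;(1))
  P={2,6}:  v_{2} + v_{6} = v_{3}  ⇒ sig = (2;(1))
  P={3,4}:  v_{3} + v_{4} = v_{2}  ⇒ sig = (2;(1))
  P={4,5}:  v_{4} + v_{5} = v_{1}  ⇒ sig = (2;(1))
  P={1,2}:  v_{1} + v_{2} = 2·v_{4}  ⇒ sig = (2;(2))

so the primitive-relation signature multiset is
    (2;())
    (2;())
    (2;(1))
    (2;(1))
    (2;(1))
    (2;(1))
    (2;(1))
    (2;(1))
    (2;(2))


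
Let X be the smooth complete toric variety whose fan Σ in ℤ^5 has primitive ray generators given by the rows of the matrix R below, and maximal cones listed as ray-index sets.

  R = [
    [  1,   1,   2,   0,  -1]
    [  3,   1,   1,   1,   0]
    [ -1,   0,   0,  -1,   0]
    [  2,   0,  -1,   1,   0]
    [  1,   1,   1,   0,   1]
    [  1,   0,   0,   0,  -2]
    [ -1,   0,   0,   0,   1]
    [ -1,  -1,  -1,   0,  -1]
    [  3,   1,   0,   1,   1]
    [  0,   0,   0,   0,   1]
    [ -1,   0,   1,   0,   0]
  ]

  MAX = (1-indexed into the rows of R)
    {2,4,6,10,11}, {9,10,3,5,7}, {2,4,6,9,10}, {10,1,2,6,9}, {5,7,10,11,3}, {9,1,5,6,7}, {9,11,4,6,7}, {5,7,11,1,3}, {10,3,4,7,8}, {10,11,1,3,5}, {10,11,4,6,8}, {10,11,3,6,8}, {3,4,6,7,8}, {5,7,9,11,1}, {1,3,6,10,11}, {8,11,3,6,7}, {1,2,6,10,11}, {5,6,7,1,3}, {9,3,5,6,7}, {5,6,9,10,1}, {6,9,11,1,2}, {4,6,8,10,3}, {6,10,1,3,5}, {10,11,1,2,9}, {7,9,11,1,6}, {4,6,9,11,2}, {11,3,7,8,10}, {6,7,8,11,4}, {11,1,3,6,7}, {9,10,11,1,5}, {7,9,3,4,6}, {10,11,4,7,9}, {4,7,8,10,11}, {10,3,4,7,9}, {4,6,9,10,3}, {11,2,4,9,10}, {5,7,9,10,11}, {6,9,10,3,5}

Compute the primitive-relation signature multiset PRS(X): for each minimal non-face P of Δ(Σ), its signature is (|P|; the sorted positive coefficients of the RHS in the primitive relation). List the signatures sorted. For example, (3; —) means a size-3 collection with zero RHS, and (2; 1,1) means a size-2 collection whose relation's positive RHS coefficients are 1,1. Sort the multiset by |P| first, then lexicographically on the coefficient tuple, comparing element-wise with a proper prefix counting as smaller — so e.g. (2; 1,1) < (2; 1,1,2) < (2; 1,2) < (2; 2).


Δ(Σ) — 11 vertices, 16 min non-faces:

  P = {5,8}:  v_{5} + v_{8} = 0  so sig = (2; —)
  P = {4,5}:  v_{4} + v_{5} = v_{9}  so sig = (2; 1)
  P = {8,9}:  v_{8} + v_{9} = v_{4}  so sig = (2; 1)
  P = {1,8}:  v_{1} + v_{8} = v_{6} + v_{11}  so sig = (2; 1,1)
  P = {2,7}:  v_{2} + v_{7} = v_{9} + v_{11}  so sig = (2; 1,1)
  P = {1,4}:  v_{1} + v_{4} = v_{6} + v_{9} + v_{11}  so sig = (2; 1,1,1)
  P = {2,3}:  v_{2} + v_{3} = v_{5} + v_{6} + v_{10}  so sig = (2; 1,1,1)
  P = {2,5}:  v_{2} + v_{5} = v_{1} + v_{9} + v_{10}  so sig = (2; 1,1,1)
  P = {2,8}:  v_{2} + v_{8} = v_{4} + v_{6} + v_{10} + v_{11}  so sig = (2; 1,1,1,1)
  P = {3,4,11}:  v_{3} + v_{4} + v_{11} = 0  so sig = (3; —)
  P = {6,7,10}:  v_{6} + v_{7} + v_{10} = 0  so sig = (3; —)
  P = {3,9,11}:  v_{3} + v_{9} + v_{11} = v_{5}  so sig = (3; 1)
  P = {5,6,11}:  v_{5} + v_{6} + v_{11} = v_{1}  so sig = (3; 1)
  P = {1,7,10}:  v_{1} + v_{7} + v_{10} = v_{5} + v_{11}  so sig = (3; 1,1)
  P = {1,3,9}:  v_{1} + v_{3} + v_{9} = 2·v_{5} + v_{6}  so sig = (3; 1,2)
  P = {6,9,10,11}:  v_{6} + v_{9} + v_{10} + v_{11} = v_{2}  so sig = (4; 1)

so the primitive-relation signature multiset is
{ (2; —),  (2; 1) ×2,  (2; 1,1) ×2,  (2; 1,1,1) ×3,  (2; 1,1,1,1),  (3; —) ×2,  (3; 1) ×2,  (3; 1,1),  (3; 1,2),  (4; 1) }


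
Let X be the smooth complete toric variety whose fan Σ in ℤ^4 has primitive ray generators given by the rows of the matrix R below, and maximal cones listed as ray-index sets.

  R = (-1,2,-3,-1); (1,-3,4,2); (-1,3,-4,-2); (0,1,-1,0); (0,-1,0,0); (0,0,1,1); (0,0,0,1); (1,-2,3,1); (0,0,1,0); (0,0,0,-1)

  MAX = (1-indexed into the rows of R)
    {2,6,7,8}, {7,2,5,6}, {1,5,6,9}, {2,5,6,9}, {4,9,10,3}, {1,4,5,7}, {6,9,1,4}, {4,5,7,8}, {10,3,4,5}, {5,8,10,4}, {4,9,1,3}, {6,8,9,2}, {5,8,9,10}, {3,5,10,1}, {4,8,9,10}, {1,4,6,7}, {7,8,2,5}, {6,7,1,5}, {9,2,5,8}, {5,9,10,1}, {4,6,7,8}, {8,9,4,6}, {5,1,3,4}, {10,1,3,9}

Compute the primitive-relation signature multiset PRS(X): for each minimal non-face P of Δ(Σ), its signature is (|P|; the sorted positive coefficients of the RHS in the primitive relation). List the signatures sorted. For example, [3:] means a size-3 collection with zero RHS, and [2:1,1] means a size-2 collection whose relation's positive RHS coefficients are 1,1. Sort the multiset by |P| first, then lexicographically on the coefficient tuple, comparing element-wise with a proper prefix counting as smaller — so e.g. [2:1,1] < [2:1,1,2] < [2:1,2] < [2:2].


16 collections generate NE(X_Σ); each relation:

  P={1,8}:  v_{1} + v_{8} = 0  ⇒ sig = [2:]
  P={2,3}:  v_{2} + v_{3} = 0  ⇒ sig = [2:]
  P={7,10}:  v_{7} + v_{10} = 0  ⇒ sig = [2:]
  P={6,10}:  v_{6} + v_{10} = v_{9}  ⇒ sig = [2:1]
  P={7,9}:  v_{7} + v_{9} = v_{6}  ⇒ sig = [2:1]
  P={1,2}:  v_{1} + v_{2} = v_{5} + v_{6}  ⇒ sig = [2:1,1]
  P={2,4}:  v_{2} + v_{4} = v_{7} + v_{8}  ⇒ sig = [2:1,1]
  P={3,7}:  v_{3} + v_{7} = v_{1} + v_{4}  ⇒ sig = [2:1,1]
  P={3,8}:  v_{3} + v_{8} = v_{4} + v_{10}  ⇒ sig = [2:1,1]
  P={2,10}:  v_{2} + v_{10} = v_{5} + v_{8} + v_{9}  ⇒ sig = [2:1,1,1]
  P={3,6}:  v_{3} + v_{6} = v_{1} + v_{4} + v_{9}  ⇒ sig = [2:1,1,1]
  P={4,5,9}:  v_{4} + v_{5} + v_{9} = 0  ⇒ sig = [3:]
  P={1,4,10}:  v_{1} + v_{4} + v_{10} = v_{3}  ⇒ sig = [3:1]
  P={4,5,6}:  v_{4} + v_{5} + v_{6} = v_{7}  ⇒ sig = [3:1]
  P={5,6,8}:  v_{5} + v_{6} + v_{8} = v_{2}  ⇒ sig = [3:1]
  P={3,5,9}:  v_{3} + v_{5} + v_{9} = v_{1} + v_{10}  ⇒ sig = [3:1,1]

Sorted signature multiset PRS(X):
    |P|=2: 11 collections, coeffs (), (), (), (1), (1), (1,1), (1,1), (1,1), (1,1), (1,1,1), (1,1,1)
    |P|=3: 5 collections, coeffs (), (1), (1), (1), (1,1)


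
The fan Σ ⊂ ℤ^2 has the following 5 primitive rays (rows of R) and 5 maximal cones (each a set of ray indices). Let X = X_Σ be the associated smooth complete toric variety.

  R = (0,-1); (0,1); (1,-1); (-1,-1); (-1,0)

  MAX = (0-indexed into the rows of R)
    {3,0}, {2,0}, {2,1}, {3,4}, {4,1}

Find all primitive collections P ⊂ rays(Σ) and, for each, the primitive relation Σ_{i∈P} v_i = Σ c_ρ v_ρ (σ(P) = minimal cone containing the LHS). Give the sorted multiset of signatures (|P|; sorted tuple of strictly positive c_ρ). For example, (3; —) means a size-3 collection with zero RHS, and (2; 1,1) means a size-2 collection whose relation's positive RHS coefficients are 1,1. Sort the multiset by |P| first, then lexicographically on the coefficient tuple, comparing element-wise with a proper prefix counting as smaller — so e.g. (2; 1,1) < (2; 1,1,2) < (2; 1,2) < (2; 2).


5 collections generate NE(X_Σ); each relation:

  {0,1}:  v_{0} + v_{1} = 0  →  sig = (2; —)
  {0,4}:  v_{0} + v_{4} = v_{3}  →  sig = (2; 1)
  {1,3}:  v_{1} + v_{3} = v_{4}  →  sig = (2; 1)
  {2,4}:  v_{2} + v_{4} = v_{0}  →  sig = (2; 1)
  {2,3}:  v_{2} + v_{3} = 2·v_{0}  →  sig = (2; 2)

Hence PRS(X_Σ) =
{ (2; —),  (2; 1) ×3,  (2; 2) }


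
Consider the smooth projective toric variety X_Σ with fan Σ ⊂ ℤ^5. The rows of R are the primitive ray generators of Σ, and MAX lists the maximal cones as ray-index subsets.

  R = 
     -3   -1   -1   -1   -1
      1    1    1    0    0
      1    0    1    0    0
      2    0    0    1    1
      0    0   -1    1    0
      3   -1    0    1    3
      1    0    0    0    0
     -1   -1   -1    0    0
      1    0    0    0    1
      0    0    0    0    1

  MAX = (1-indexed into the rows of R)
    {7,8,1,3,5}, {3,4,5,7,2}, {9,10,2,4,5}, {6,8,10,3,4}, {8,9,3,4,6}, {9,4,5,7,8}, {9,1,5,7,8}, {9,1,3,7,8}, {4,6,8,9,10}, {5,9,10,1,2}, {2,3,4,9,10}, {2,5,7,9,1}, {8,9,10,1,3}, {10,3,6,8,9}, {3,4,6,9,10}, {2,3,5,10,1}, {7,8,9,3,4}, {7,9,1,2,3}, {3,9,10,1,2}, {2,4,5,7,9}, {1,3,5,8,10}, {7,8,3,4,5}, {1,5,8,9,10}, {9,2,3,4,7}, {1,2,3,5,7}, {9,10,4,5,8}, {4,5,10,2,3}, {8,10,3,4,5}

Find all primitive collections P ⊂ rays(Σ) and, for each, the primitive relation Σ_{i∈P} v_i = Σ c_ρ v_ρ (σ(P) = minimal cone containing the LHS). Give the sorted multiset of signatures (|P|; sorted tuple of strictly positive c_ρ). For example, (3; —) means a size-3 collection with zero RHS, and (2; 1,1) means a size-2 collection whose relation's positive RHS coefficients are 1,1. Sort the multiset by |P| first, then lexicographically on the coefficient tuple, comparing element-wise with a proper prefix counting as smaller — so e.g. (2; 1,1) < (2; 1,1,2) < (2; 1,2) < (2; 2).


The 9 primitive collections of Σ (r=10, n=5):

  • {2,8}:  v_{2} + v_{8} = 0  ⇒ sig = (2; —)
  • {1,4}:  v_{1} + v_{4} = v_{8}  ⇒ sig = (2; 1)
  • {7,10}:  v_{7} + v_{10} = v_{9}  ⇒ sig = (2; 1)
  • {2,6}:  v_{2} + v_{6} = v_{3} + v_{4} + v_{9} + v_{10}  ⇒ sig = (2; 1,1,1,1)
  • {1,6}:  v_{1} + v_{6} = v_{3} + 2·v_{8} + v_{9} + v_{10}  ⇒ sig = (2; 1,1,1,2)
  • {6,7}:  v_{6} + v_{7} = v_{3} + v_{4} + v_{8} + 2·v_{9}  ⇒ sig = (2; 1,1,1,2)
  • {5,6}:  v_{5} + v_{6} = 2·v_{4} + v_{8} + v_{10}  ⇒ sig = (2; 1,1,2)
  • {3,5,9}:  v_{3} + v_{5} + v_{9} = v_{4}  ⇒ sig = (3; 1)
  • {3,4,8,9,10}:  v_{3} + v_{4} + v_{8} + v_{9} + v_{10} = v_{6}  ⇒ sig = (5; 1)

Sorted signature multiset PRS(X):
{ (2; —),  (2; 1) ×2,  (2; 1,1,1,1),  (2; 1,1,1,2) ×2,  (2; 1,1,2),  (3; 1),  (5; 1) }


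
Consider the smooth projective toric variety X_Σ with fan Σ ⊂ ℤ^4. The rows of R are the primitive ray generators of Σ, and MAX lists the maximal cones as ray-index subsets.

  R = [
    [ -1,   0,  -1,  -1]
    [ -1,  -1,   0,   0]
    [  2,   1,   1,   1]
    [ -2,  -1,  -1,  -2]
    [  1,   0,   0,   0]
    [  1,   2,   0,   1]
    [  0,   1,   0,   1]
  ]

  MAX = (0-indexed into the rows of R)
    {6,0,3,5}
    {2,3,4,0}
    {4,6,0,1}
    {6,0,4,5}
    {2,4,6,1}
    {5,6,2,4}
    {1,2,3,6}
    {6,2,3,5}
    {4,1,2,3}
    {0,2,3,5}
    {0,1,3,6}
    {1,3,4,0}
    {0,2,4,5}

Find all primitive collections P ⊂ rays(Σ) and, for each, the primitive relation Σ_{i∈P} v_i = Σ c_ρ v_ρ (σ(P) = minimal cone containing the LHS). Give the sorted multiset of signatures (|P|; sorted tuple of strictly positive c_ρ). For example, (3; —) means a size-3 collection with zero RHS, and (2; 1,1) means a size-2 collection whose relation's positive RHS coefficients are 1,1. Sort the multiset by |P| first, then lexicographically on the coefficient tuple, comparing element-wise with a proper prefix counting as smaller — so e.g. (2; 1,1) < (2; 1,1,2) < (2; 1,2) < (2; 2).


5 collections generate NE(X_Σ); each relation:

  {1,5}:  v_{1} + v_{5} = v_{6} ; sig = (2; 1)
  {0,1,2}:  v_{0} + v_{1} + v_{2} = 0 ; sig = (3; —)
  {0,2,6}:  v_{0} + v_{2} + v_{6} = v_{5} ; sig = (3; 1)
  {3,4,6}:  v_{3} + v_{4} + v_{6} = v_{0} ; sig = (3; 1)
  {3,4,5}:  v_{3} + v_{4} + v_{5} = 2·v_{0} + v_{2} ; sig = (3; 1,2)

Hence PRS(X_Σ) =
    (2; 1)
    (3; —)
    (3; 1)
    (3; 1)
    (3; 1,2)


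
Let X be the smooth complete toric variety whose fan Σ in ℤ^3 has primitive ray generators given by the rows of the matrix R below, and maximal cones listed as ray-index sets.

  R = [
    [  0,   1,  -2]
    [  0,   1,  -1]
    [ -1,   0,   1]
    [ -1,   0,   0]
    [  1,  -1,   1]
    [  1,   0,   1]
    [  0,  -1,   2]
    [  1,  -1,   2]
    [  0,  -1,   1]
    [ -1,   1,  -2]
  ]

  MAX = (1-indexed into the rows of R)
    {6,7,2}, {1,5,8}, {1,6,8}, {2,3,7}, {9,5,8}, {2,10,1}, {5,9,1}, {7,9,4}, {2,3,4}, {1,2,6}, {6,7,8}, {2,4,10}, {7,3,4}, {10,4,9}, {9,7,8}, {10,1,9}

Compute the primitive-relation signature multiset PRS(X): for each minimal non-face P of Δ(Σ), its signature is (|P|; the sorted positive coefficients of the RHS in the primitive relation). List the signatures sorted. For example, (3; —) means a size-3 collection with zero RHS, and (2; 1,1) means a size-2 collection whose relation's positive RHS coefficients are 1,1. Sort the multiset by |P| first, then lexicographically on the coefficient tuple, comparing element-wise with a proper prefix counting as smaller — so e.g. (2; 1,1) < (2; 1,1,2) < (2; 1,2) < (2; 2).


Σ has 23 primitive collections:

  • {1,7}:  v_{1} + v_{7} = 0  ⟹  sig = (2; —)
  • {2,9}:  v_{2} + v_{9} = 0  ⟹  sig = (2; —)
  • {8,10}:  v_{8} + v_{10} = 0  ⟹  sig = (2; —)
  • {1,4}:  v_{1} + v_{4} = v_{10}  ⟹  sig = (2; 1)
  • {2,8}:  v_{2} + v_{8} = v_{6}  ⟹  sig = (2; 1)
  • {3,5}:  v_{3} + v_{5} = v_{7}  ⟹  sig = (2; 1)
  • {4,5}:  v_{4} + v_{5} = v_{9}  ⟹  sig = (2; 1)
  • {4,8}:  v_{4} + v_{8} = v_{7}  ⟹  sig = (2; 1)
  • {6,9}:  v_{6} + v_{9} = v_{8}  ⟹  sig = (2; 1)
  • {6,10}:  v_{6} + v_{10} = v_{2}  ⟹  sig = (2; 1)
  • {7,10}:  v_{7} + v_{10} = v_{4}  ⟹  sig = (2; 1)
  • {1,3}:  v_{1} + v_{3} = v_{2} + v_{4}  ⟹  sig = (2; 1,1)
  • {2,5}:  v_{2} + v_{5} = v_{1} + v_{8}  ⟹  sig = (2; 1,1)
  • {3,9}:  v_{3} + v_{9} = v_{4} + v_{7}  ⟹  sig = (2; 1,1)
  • {4,6}:  v_{4} + v_{6} = v_{2} + v_{7}  ⟹  sig = (2; 1,1)
  • {5,7}:  v_{5} + v_{7} = v_{8} + v_{9}  ⟹  sig = (2; 1,1)
  • {5,10}:  v_{5} + v_{10} = v_{1} + v_{9}  ⟹  sig = (2; 1,1)
  • {3,8}:  v_{3} + v_{8} = v_{2} + 2·v_{7}  ⟹  sig = (2; 1,2)
  • {3,10}:  v_{3} + v_{10} = v_{2} + 2·v_{4}  ⟹  sig = (2; 1,2)
  • {5,6}:  v_{5} + v_{6} = v_{1} + 2·v_{8}  ⟹  sig = (2; 1,2)
  • {3,6}:  v_{3} + v_{6} = 2·v_{2} + 2·v_{7}  ⟹  sig = (2; 2,2)
  • {1,8,9}:  v_{1} + v_{8} + v_{9} = v_{5}  ⟹  sig = (3; 1)
  • {2,4,7}:  v_{2} + v_{4} + v_{7} = v_{3}  ⟹  sig = (3; 1)

so the primitive-relation signature multiset is
[(2; —), (2; —), (2; —), (2; 1), (2; 1), (2; 1), (2; 1), (2; 1), (2; 1), (2; 1), (2; 1), (2; 1,1), (2; 1,1), (2; 1,1), (2; 1,1), (2; 1,1), (2; 1,1), (2; 1,2), (2; 1,2), (2; 1,2), (2; 2,2), (3; 1), (3; 1)]


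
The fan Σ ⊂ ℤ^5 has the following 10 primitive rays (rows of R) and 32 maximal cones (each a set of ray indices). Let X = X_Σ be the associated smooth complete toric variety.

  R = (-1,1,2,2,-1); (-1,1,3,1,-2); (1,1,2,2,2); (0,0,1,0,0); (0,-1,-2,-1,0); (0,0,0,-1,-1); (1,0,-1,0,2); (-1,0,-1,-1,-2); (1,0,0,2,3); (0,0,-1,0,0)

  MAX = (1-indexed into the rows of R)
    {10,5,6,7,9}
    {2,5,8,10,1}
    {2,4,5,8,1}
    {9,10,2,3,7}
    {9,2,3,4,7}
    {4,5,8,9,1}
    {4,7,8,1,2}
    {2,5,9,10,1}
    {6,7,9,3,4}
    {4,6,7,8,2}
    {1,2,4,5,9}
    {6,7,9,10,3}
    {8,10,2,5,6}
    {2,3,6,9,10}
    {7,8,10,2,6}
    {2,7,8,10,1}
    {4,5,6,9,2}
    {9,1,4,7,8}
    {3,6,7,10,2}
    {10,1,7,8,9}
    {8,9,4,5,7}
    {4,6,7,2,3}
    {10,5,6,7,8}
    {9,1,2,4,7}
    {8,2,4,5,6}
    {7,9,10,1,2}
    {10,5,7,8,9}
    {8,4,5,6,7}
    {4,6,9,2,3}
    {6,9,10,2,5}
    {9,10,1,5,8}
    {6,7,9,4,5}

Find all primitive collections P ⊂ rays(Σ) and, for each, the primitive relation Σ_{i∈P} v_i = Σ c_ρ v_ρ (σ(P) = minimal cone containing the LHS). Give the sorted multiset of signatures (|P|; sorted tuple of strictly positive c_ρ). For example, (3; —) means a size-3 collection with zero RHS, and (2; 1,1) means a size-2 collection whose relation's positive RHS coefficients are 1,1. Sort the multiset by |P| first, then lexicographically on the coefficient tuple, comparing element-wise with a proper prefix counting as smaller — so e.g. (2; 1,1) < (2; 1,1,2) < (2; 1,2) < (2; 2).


10 minimal non-faces of Δ(Σ) (on 10 rays):

  {4,10}:  v_{4} + v_{10} = 0  so sig = (2; —)
  {1,6}:  v_{1} + v_{6} = v_{2} + v_{10}  so sig = (2; 1,1)
  {3,5}:  v_{3} + v_{5} = v_{6} + v_{9}  so sig = (2; 1,1)
  {3,8}:  v_{3} + v_{8} = v_{2} + v_{7} + v_{10}  so sig = (2; 1,1,1)
  {1,3}:  v_{1} + v_{3} = 2·v_{2} + v_{7} + v_{9} + v_{10}  so sig = (2; 1,1,1,2)
  {2,5,7}:  v_{2} + v_{5} + v_{7} = 0  so sig = (3; —)
  {2,8,9}:  v_{2} + v_{8} + v_{9} = v_{1}  so sig = (3; 1)
  {6,8,9}:  v_{6} + v_{8} + v_{9} = v_{10}  so sig = (3; 1)
  {1,5,7}:  v_{1} + v_{5} + v_{7} = v_{8} + v_{9}  so sig = (3; 1,1)
  {2,6,7,9}:  v_{2} + v_{6} + v_{7} + v_{9} = v_{3}  so sig = (4; 1)

Hence PRS(X_Σ) =
    (2; —)
    (2; 1,1)
    (2; 1,1)
    (2; 1,1,1)
    (2; 1,1,1,2)
    (3; —)
    (3; 1)
    (3; 1)
    (3; 1,1)
    (4; 1)


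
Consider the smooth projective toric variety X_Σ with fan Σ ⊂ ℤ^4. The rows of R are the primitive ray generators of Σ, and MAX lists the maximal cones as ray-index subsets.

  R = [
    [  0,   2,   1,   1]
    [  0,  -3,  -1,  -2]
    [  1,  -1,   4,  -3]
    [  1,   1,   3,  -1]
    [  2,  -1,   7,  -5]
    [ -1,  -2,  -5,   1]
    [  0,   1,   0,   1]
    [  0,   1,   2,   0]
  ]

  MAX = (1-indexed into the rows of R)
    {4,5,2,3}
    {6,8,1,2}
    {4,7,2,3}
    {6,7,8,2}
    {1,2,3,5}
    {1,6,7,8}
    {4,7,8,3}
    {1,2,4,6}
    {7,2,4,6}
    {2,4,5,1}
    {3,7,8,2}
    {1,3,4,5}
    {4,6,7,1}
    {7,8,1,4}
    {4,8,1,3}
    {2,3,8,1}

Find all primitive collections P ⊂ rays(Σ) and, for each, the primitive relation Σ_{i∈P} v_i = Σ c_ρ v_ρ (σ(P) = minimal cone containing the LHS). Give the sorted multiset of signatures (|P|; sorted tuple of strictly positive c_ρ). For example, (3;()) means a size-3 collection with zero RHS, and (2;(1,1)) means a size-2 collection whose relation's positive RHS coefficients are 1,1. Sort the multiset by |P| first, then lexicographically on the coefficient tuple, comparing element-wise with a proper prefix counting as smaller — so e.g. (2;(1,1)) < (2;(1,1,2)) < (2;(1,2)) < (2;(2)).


Minimal non-faces — 9 found among 8 rays, 16 max cones:

  • {3,6}:  v_{3} + v_{6} = v_{2}  so sig = (2;(1))
  • {5,7}:  v_{5} + v_{7} = v_{3} + v_{4}  so sig = (2;(1,1))
  • {5,6}:  v_{5} + v_{6} = v_{1} + 2·v_{2} + v_{4}  so sig = (2;(1,1,2))
  • {5,8}:  v_{5} + v_{8} = v_{1} + 2·v_{3}  so sig = (2;(1,2))
  • {1,2,7}:  v_{1} + v_{2} + v_{7} = 0  so sig = (3;())
  • {4,6,8}:  v_{4} + v_{6} + v_{8} = 0  so sig = (3;())
  • {2,4,8}:  v_{2} + v_{4} + v_{8} = v_{3}  so sig = (3;(1))
  • {1,3,7}:  v_{1} + v_{3} + v_{7} = v_{4} + v_{8}  so sig = (3;(1,1))
  • {1,2,3,4}:  v_{1} + v_{2} + v_{3} + v_{4} = v_{5}  so sig = (4;(1))

Sorted signature multiset PRS(X):
    |P|=2: 4 collections, coeffs (1), (1,1), (1,1,2), (1,2)
    |P|=3: 4 collections, coeffs (), (), (1), (1,1)
    |P|=4: 1 collection, coeffs (1)


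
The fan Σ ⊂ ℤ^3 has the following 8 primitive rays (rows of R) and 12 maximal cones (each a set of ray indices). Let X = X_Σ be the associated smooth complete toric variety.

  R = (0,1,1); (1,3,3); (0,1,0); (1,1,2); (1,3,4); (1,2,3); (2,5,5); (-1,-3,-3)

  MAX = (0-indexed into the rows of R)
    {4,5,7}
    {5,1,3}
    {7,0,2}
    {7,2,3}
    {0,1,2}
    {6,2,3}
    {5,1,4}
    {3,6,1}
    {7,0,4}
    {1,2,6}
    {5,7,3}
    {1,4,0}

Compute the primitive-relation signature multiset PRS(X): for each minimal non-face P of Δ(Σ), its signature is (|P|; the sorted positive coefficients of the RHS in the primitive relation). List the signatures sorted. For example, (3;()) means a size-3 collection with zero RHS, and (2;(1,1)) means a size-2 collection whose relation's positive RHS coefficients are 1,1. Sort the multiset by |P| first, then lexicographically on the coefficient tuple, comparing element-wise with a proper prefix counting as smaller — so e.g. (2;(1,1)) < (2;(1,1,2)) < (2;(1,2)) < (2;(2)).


Δ(Σ) — 8 vertices, 11 min non-faces:

  {1,7}:  v_{1} + v_{7} = 0  ⇒ sig = (2;())
  {0,3}:  v_{0} + v_{3} = v_{5}  ⇒ sig = (2;(1))
  {0,5}:  v_{0} + v_{5} = v_{4}  ⇒ sig = (2;(1))
  {2,5}:  v_{2} + v_{5} = v_{1}  ⇒ sig = (2;(1))
  {2,4}:  v_{2} + v_{4} = v_{0} + v_{1}  ⇒ sig = (2;(1,1))
  {6,7}:  v_{6} + v_{7} = v_{2} + v_{3}  ⇒ sig = (2;(1,1))
  {4,6}:  v_{4} + v_{6} = 2·v_{1} + v_{5}  ⇒ sig = (2;(1,2))
  {5,6}:  v_{5} + v_{6} = 2·v_{1} + v_{3}  ⇒ sig = (2;(1,2))
  {0,6}:  v_{0} + v_{6} = 2·v_{1}  ⇒ sig = (2;(2))
  {3,4}:  v_{3} + v_{4} = 2·v_{5}  ⇒ sig = (2;(2))
  {1,2,3}:  v_{1} + v_{2} + v_{3} = v_{6}  ⇒ sig = (3;(1))

Signatures (|P|; sorted positive RHS coefficients), sorted:
    (2;())
    (2;(1))
    (2;(1))
    (2;(1))
    (2;(1,1))
    (2;(1,1))
    (2;(1,2))
    (2;(1,2))
    (2;(2))
    (2;(2))
    (3;(1))


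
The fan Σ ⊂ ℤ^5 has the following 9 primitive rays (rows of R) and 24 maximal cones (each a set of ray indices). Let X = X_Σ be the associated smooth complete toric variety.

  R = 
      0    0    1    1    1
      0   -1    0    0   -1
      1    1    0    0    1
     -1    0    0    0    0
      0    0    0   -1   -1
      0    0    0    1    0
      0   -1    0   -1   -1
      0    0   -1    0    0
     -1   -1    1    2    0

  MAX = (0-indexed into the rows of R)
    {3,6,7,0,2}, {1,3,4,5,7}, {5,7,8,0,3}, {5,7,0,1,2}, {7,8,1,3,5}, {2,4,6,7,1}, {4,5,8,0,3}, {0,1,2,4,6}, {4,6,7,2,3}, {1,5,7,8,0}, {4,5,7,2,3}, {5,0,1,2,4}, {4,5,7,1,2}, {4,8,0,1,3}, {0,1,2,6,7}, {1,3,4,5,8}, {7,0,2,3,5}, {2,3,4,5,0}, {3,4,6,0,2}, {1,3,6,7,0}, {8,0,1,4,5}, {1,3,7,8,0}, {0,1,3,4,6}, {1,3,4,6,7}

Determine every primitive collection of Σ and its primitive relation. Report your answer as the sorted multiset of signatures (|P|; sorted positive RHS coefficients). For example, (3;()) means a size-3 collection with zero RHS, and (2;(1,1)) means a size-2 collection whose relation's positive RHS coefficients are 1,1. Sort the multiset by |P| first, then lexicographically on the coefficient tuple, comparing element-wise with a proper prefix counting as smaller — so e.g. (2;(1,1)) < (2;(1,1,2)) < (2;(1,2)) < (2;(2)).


Minimal non-faces — 7 found among 9 rays, 24 max cones:

  {5,6}:  v_{5} + v_{6} = v_{1} — sig = (2;(1))
  {2,8}:  v_{2} + v_{8} = v_{0} + v_{5} — sig = (2;(1,1))
  {6,8}:  v_{6} + v_{8} = v_{0} + 2·v_{1} + v_{3} — sig = (2;(1,1,2))
  {0,4,7}:  v_{0} + v_{4} + v_{7} = 0 — sig = (3;())
  {1,2,3}:  v_{1} + v_{2} + v_{3} = 0 — sig = (3;())
  {4,7,8}:  v_{4} + v_{7} + v_{8} = v_{1} + v_{3} + v_{5} — sig = (3;(1,1,1))
  {0,1,3,5}:  v_{0} + v_{1} + v_{3} + v_{5} = v_{8} — sig = (4;(1))

Hence PRS(X_Σ) =
{ (2;(1)),  (2;(1,1)),  (2;(1,1,2)),  (3;()) ×2,  (3;(1,1,1)),  (4;(1)) }


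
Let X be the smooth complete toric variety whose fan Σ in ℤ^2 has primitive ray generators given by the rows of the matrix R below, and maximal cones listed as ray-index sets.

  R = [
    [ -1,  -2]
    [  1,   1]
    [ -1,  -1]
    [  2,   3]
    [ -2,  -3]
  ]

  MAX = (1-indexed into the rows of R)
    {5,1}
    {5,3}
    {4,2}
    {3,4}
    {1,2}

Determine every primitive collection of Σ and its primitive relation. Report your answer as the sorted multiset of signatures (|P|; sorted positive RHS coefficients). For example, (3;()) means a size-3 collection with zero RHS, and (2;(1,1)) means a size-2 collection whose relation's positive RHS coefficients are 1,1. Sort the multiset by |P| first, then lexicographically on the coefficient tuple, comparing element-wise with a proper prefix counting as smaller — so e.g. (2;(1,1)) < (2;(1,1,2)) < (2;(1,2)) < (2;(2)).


5 minimal non-faces of Δ(Σ) (on 5 rays):

  P = {2,3}:  v_{2} + v_{3} = 0  →  sig = (2;())
  P = {4,5}:  v_{4} + v_{5} = 0  →  sig = (2;())
  P = {1,3}:  v_{1} + v_{3} = v_{5}  →  sig = (2;(1))
  P = {1,4}:  v_{1} + v_{4} = v_{2}  →  sig = (2;(1))
  P = {2,5}:  v_{2} + v_{5} = v_{1}  →  sig = (2;(1))

so the primitive-relation signature multiset is
{ (2;()) ×2,  (2;(1)) ×3 }


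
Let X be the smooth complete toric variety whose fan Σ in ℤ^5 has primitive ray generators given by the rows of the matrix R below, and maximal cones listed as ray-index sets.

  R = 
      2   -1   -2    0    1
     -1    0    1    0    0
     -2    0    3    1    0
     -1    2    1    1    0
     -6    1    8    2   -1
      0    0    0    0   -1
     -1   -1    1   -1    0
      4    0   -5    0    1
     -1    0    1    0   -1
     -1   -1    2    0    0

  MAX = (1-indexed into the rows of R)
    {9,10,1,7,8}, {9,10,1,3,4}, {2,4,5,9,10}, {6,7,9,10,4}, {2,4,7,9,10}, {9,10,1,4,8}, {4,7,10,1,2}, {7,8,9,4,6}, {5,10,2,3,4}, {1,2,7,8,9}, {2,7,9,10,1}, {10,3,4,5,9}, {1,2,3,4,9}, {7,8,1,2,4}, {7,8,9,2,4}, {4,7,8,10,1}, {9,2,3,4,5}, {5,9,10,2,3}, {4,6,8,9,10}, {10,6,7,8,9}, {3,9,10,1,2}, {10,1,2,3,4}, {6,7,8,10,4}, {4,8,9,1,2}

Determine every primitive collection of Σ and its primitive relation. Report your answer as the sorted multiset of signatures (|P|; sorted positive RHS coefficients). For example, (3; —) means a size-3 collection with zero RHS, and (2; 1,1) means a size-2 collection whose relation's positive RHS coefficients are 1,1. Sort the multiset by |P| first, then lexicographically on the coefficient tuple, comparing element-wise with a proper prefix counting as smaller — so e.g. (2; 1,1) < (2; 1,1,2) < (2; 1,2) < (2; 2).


14 minimal non-faces of Δ(Σ) (on 10 rays):

  {2,6}:  v_{2} + v_{6} = v_{9} ; sig = (2; 1)
  {1,6}:  v_{1} + v_{6} = v_{8} + v_{9} + v_{10} ; sig = (2; 1,1,1)
  {5,8}:  v_{5} + v_{8} = v_{1} + v_{3} + v_{4} + v_{9} ; sig = (2; 1,1,1,1)
  {3,6}:  v_{3} + v_{6} = v_{1} + v_{4} + 2·v_{9} + v_{10} ; sig = (2; 1,1,1,2)
  {5,6}:  v_{5} + v_{6} = v_{3} + v_{4} + 2·v_{9} + v_{10} ; sig = (2; 1,1,1,2)
  {3,8}:  v_{3} + v_{8} = 2·v_{1} + v_{4} + v_{9} ; sig = (2; 1,1,2)
  {5,7}:  v_{5} + v_{7} = 3·v_{2} + v_{4} + v_{9} + 2·v_{10} ; sig = (2; 1,1,2,3)
  {3,7}:  v_{3} + v_{7} = 2·v_{2} + v_{10} ; sig = (2; 1,2)
  {1,5}:  v_{1} + v_{5} = 2·v_{3} ; sig = (2; 2)
  {2,8,10}:  v_{2} + v_{8} + v_{10} = v_{1} ; sig = (3; 1)
  {1,4,7,9}:  v_{1} + v_{4} + v_{7} + v_{9} = v_{2} ; sig = (4; 1)
  {4,7,8,9,10}:  v_{4} + v_{7} + v_{8} + v_{9} + v_{10} = 0 ; sig = (5; —)
  {1,2,4,9,10}:  v_{1} + v_{2} + v_{4} + v_{9} + v_{10} = v_{3} ; sig = (5; 1)
  {2,3,4,9,10}:  v_{2} + v_{3} + v_{4} + v_{9} + v_{10} = v_{5} ; sig = (5; 1)

Hence PRS(X_Σ) =
[(2; 1), (2; 1,1,1), (2; 1,1,1,1), (2; 1,1,1,2), (2; 1,1,1,2), (2; 1,1,2), (2; 1,1,2,3), (2; 1,2), (2; 2), (3; 1), (4; 1), (5; —), (5; 1), (5; 1)]


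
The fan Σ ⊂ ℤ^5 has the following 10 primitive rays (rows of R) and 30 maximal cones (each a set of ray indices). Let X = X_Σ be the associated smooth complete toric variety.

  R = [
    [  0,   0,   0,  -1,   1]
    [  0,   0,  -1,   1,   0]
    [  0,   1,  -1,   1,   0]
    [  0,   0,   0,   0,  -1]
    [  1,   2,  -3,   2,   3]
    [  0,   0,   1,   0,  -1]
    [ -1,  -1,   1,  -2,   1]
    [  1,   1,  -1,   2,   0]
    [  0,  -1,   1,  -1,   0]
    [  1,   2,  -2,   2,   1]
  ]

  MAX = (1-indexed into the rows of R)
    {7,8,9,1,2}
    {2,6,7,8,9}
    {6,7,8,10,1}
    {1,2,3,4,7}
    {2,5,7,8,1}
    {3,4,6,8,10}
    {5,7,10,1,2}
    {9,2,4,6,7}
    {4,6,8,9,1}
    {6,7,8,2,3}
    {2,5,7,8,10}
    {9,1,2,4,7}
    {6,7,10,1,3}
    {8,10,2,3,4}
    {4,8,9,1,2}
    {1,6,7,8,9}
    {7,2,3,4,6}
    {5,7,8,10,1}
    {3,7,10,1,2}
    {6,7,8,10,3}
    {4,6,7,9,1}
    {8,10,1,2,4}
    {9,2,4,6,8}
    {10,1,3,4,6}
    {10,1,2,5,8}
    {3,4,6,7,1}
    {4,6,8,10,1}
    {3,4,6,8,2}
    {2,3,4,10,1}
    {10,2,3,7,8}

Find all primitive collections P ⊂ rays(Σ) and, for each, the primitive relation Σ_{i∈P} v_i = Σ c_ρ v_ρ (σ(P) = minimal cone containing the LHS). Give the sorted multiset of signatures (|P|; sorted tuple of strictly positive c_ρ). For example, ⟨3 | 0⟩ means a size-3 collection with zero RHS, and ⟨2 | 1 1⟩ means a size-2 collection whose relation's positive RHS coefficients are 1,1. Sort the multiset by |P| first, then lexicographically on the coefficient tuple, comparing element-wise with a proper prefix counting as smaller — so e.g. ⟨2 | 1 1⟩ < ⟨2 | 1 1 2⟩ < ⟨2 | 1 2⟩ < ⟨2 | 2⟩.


12 collections generate NE(X_Σ); each relation:

  P = {3,9}:  v_{3} + v_{9} = 0  ⟹  sig = ⟨2 | 0⟩
  P = {9,10}:  v_{9} + v_{10} = v_{1} + v_{8}  ⟹  sig = ⟨2 | 1 1⟩
  P = {4,5}:  v_{4} + v_{5} = v_{1} + v_{2} + v_{10}  ⟹  sig = ⟨2 | 1 1 1⟩
  P = {5,6}:  v_{5} + v_{6} = v_{7} + v_{8} + v_{10}  ⟹  sig = ⟨2 | 1 1 1⟩
  P = {3,5}:  v_{3} + v_{5} = v_{2} + v_{7} + 2·v_{10}  ⟹  sig = ⟨2 | 1 1 2⟩
  P = {5,9}:  v_{5} + v_{9} = 2·v_{1} + v_{2} + v_{7} + 2·v_{8}  ⟹  sig = ⟨2 | 1 1 2 2⟩
  P = {1,2,6}:  v_{1} + v_{2} + v_{6} = 0  ⟹  sig = ⟨3 | 0⟩
  P = {4,7,8}:  v_{4} + v_{7} + v_{8} = 0  ⟹  sig = ⟨3 | 0⟩
  P = {1,3,8}:  v_{1} + v_{3} + v_{8} = v_{10}  ⟹  sig = ⟨3 | 1⟩
  P = {2,6,10}:  v_{2} + v_{6} + v_{10} = v_{3} + v_{8}  ⟹  sig = ⟨3 | 1 1⟩
  P = {4,7,10}:  v_{4} + v_{7} + v_{10} = v_{1} + v_{3}  ⟹  sig = ⟨3 | 1 1⟩
  P = {1,2,7,8,10}:  v_{1} + v_{2} + v_{7} + v_{8} + v_{10} = v_{5}  ⟹  sig = ⟨5 | 1⟩

Signatures (|P|; sorted positive RHS coefficients), sorted:
{ ⟨2 | 0⟩,  ⟨2 | 1 1⟩,  ⟨2 | 1 1 1⟩ ×2,  ⟨2 | 1 1 2⟩,  ⟨2 | 1 1 2 2⟩,  ⟨3 | 0⟩ ×2,  ⟨3 | 1⟩,  ⟨3 | 1 1⟩ ×2,  ⟨5 | 1⟩ }
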